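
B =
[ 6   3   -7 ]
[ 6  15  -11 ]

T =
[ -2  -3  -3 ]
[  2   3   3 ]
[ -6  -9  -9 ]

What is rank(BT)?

First compute BT:
[[ 36,  54,  54],
 [ 84, 126, 126]]
Now row reduce the product.
R2 ← R2 − (7/3)·R1: [0, 0, 0]
1 nonzero row, so rank(BT) = 1.

1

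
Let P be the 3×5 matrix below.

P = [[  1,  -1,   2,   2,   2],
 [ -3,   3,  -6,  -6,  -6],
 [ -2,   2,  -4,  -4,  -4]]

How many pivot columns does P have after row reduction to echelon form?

1

Row reduce to echelon form.
R2 ← R2 + (3)·R1: [0, 0, 0, 0, 0]
R3 ← R3 + (2)·R1: [0, 0, 0, 0, 0]
Echelon form has 1 nonzero row, so rank(P) = 1.
Each nonzero row contributes one pivot column: 1 pivot columns.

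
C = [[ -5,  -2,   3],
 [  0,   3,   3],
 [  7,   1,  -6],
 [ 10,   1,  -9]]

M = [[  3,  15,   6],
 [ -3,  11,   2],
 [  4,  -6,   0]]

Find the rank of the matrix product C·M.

First compute CM:
[[  3, -115, -34],
 [  3,  15,   6],
 [ -6, 152,  44],
 [ -9, 215,  62]]
Now row reduce the product.
R2 ← R2 − R1: [0, 130, 40]
R3 ← R3 + (2)·R1: [0, -78, -24]
R4 ← R4 + (3)·R1: [0, -130, -40]
R3 ← R3 + (3/5)·R2: [0, 0, 0]
R4 ← R4 + R2: [0, 0, 0]
2 nonzero rows, so rank(CM) = 2.

2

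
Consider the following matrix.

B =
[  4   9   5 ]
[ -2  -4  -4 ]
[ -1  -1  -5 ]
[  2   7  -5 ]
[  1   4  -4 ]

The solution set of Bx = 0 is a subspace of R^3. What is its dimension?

Row reduce to echelon form.
R2 ← R2 + (1/2)·R1: [0, 1/2, -3/2]
R3 ← R3 + (1/4)·R1: [0, 5/4, -15/4]
R4 ← R4 − (1/2)·R1: [0, 5/2, -15/2]
R5 ← R5 − (1/4)·R1: [0, 7/4, -21/4]
R3 ← R3 − (5/2)·R2: [0, 0, 0]
R4 ← R4 − (5)·R2: [0, 0, 0]
R5 ← R5 − (7/2)·R2: [0, 0, 0]
2 nonzero rows, so rank(B) = 2.
B has 3 columns; by rank–nullity, nullity = 3 − 2 = 1.

1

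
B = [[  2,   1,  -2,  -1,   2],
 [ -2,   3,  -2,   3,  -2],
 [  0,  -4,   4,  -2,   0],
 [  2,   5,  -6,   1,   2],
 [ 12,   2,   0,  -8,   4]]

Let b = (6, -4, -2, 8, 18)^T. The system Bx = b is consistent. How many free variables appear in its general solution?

Row reduce the augmented matrix [B | b].
R2 ← R2 + R1: [0, 4, -4, 2, 0, 2]
R4 ← R4 − R1: [0, 4, -4, 2, 0, 2]
R5 ← R5 − (6)·R1: [0, -4, 12, -2, -8, -18]
R3 ← R3 + R2: [0, 0, 0, 0, 0, 0]
R4 ← R4 − R2: [0, 0, 0, 0, 0, 0]
R5 ← R5 + R2: [0, 0, 8, 0, -8, -16]
Swap R3 ↔ R5
The echelon form has 3 nonzero rows, and every pivot lies in the first 5 columns, so rank(B) = rank([B|b]) = 3.
The system is consistent.
Free variables = (unknowns) − (rank) = 5 − 3 = 2.

2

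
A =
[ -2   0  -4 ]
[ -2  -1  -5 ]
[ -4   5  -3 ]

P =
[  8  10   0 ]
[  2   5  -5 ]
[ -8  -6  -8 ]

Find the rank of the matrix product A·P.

First compute AP:
[[ 16,   4,  32],
 [ 22,   5,  45],
 [  2,   3,  -1]]
Now row reduce the product.
R2 ← R2 − (11/8)·R1: [0, -1/2, 1]
R3 ← R3 − (1/8)·R1: [0, 5/2, -5]
R3 ← R3 + (5)·R2: [0, 0, 0]
2 nonzero rows, so rank(AP) = 2.

2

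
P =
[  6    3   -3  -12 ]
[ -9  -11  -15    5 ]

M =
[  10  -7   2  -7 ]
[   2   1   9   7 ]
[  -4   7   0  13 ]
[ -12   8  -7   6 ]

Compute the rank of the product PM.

2

First compute PM:
[[222, -156, 123, -132],
 [-112, -13, -152, -179]]
Now row reduce the product.
R2 ← R2 + (56/111)·R1: [0, -3393/37, -3328/37, -9087/37]
2 nonzero rows, so rank(PM) = 2.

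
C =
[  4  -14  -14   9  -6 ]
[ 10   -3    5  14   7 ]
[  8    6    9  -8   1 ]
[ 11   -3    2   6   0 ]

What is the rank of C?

Row reduce to echelon form.
R2 ← R2 − (5/2)·R1: [0, 32, 40, -17/2, 22]
R3 ← R3 − (2)·R1: [0, 34, 37, -26, 13]
R4 ← R4 − (11/4)·R1: [0, 71/2, 81/2, -75/4, 33/2]
R3 ← R3 − (17/16)·R2: [0, 0, -11/2, -543/32, -83/8]
R4 ← R4 − (71/64)·R2: [0, 0, -31/8, -1193/128, -253/32]
R4 ← R4 − (31/44)·R3: [0, 0, 0, 1855/704, -105/176]
Echelon form has 4 nonzero rows, so rank(C) = 4.

4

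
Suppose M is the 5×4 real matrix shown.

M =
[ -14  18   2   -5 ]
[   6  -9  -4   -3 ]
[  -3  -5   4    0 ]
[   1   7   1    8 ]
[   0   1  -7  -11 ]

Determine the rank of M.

Row reduce to echelon form.
R2 ← R2 + (3/7)·R1: [0, -9/7, -22/7, -36/7]
R3 ← R3 − (3/14)·R1: [0, -62/7, 25/7, 15/14]
R4 ← R4 + (1/14)·R1: [0, 58/7, 8/7, 107/14]
R3 ← R3 − (62/9)·R2: [0, 0, 227/9, 73/2]
R4 ← R4 + (58/9)·R2: [0, 0, -172/9, -51/2]
R5 ← R5 + (7/9)·R2: [0, 0, -85/9, -15]
R4 ← R4 + (172/227)·R3: [0, 0, 0, 979/454]
R5 ← R5 + (85/227)·R3: [0, 0, 0, -605/454]
R5 ← R5 + (55/89)·R4: [0, 0, 0, 0]
Echelon form has 4 nonzero rows, so rank(M) = 4.

4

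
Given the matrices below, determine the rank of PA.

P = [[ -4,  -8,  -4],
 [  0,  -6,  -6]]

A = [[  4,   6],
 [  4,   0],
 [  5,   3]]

First compute PA:
[[-68, -36],
 [-54, -18]]
Now row reduce the product.
R2 ← R2 − (27/34)·R1: [0, 180/17]
2 nonzero rows, so rank(PA) = 2.

2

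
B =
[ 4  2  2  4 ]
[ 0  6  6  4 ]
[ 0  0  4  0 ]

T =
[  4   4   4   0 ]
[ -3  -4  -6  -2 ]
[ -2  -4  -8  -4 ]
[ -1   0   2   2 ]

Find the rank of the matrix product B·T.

2

First compute BT:
[[  2,   0,  -4,  -4],
 [-34, -48, -76, -28],
 [ -8, -16, -32, -16]]
Now row reduce the product.
R2 ← R2 + (17)·R1: [0, -48, -144, -96]
R3 ← R3 + (4)·R1: [0, -16, -48, -32]
R3 ← R3 − (1/3)·R2: [0, 0, 0, 0]
2 nonzero rows, so rank(BT) = 2.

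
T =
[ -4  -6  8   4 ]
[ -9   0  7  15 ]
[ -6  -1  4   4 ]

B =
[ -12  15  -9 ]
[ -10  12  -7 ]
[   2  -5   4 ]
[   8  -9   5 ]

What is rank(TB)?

First compute TB:
[[156, -208, 130],
 [242, -305, 184],
 [122, -158,  97]]
Now row reduce the product.
R2 ← R2 − (121/78)·R1: [0, 53/3, -53/3]
R3 ← R3 − (61/78)·R1: [0, 14/3, -14/3]
R3 ← R3 − (14/53)·R2: [0, 0, 0]
2 nonzero rows, so rank(TB) = 2.

2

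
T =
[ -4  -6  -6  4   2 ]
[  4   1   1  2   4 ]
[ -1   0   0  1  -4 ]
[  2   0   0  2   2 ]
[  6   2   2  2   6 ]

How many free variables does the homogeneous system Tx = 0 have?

2

Row reduce to echelon form.
R2 ← R2 + R1: [0, -5, -5, 6, 6]
R3 ← R3 − (1/4)·R1: [0, 3/2, 3/2, 0, -9/2]
R4 ← R4 + (1/2)·R1: [0, -3, -3, 4, 3]
R5 ← R5 + (3/2)·R1: [0, -7, -7, 8, 9]
R3 ← R3 + (3/10)·R2: [0, 0, 0, 9/5, -27/10]
R4 ← R4 − (3/5)·R2: [0, 0, 0, 2/5, -3/5]
R5 ← R5 − (7/5)·R2: [0, 0, 0, -2/5, 3/5]
R4 ← R4 − (2/9)·R3: [0, 0, 0, 0, 0]
R5 ← R5 + (2/9)·R3: [0, 0, 0, 0, 0]
3 nonzero rows, so rank(T) = 3.
T has 5 columns; by rank–nullity, nullity = 5 − 3 = 2.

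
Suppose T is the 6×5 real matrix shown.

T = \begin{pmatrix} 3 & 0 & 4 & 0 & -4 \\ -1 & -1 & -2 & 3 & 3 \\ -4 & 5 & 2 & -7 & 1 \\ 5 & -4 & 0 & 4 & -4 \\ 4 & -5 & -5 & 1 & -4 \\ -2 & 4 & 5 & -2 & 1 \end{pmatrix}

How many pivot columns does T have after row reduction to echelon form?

3

Row reduce to echelon form.
R2 ← R2 + (1/3)·R1: [0, -1, -2/3, 3, 5/3]
R3 ← R3 + (4/3)·R1: [0, 5, 22/3, -7, -13/3]
R4 ← R4 − (5/3)·R1: [0, -4, -20/3, 4, 8/3]
R5 ← R5 − (4/3)·R1: [0, -5, -31/3, 1, 4/3]
R6 ← R6 + (2/3)·R1: [0, 4, 23/3, -2, -5/3]
R3 ← R3 + (5)·R2: [0, 0, 4, 8, 4]
R4 ← R4 − (4)·R2: [0, 0, -4, -8, -4]
R5 ← R5 − (5)·R2: [0, 0, -7, -14, -7]
R6 ← R6 + (4)·R2: [0, 0, 5, 10, 5]
R4 ← R4 + R3: [0, 0, 0, 0, 0]
R5 ← R5 + (7/4)·R3: [0, 0, 0, 0, 0]
R6 ← R6 − (5/4)·R3: [0, 0, 0, 0, 0]
Echelon form has 3 nonzero rows, so rank(T) = 3.
Each nonzero row contributes one pivot column: 3 pivot columns.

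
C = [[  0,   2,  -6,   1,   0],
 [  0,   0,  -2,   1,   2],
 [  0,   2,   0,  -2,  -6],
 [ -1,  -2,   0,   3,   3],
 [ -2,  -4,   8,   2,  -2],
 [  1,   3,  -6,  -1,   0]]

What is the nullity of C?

2

Row reduce to echelon form.
Swap R1 ↔ R4
R5 ← R5 − (2)·R1: [0, 0, 8, -4, -8]
R6 ← R6 + R1: [0, 1, -6, 2, 3]
Swap R2 ↔ R3
R4 ← R4 − R2: [0, 0, -6, 3, 6]
R6 ← R6 − (1/2)·R2: [0, 0, -6, 3, 6]
R4 ← R4 − (3)·R3: [0, 0, 0, 0, 0]
R5 ← R5 + (4)·R3: [0, 0, 0, 0, 0]
R6 ← R6 − (3)·R3: [0, 0, 0, 0, 0]
3 nonzero rows, so rank(C) = 3.
C has 5 columns; by rank–nullity, nullity = 5 − 3 = 2.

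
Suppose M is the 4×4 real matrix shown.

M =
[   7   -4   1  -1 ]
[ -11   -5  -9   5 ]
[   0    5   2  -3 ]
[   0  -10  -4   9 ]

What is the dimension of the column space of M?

4

Row reduce to echelon form.
R2 ← R2 + (11/7)·R1: [0, -79/7, -52/7, 24/7]
R3 ← R3 + (35/79)·R2: [0, 0, -102/79, -117/79]
R4 ← R4 − (70/79)·R2: [0, 0, 204/79, 471/79]
R4 ← R4 + (2)·R3: [0, 0, 0, 3]
Echelon form has 4 nonzero rows, so rank(M) = 4.
The column space has dimension equal to the rank: 4.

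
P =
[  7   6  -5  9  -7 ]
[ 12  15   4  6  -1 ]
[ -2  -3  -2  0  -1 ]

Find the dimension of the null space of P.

3

Row reduce to echelon form.
R2 ← R2 − (12/7)·R1: [0, 33/7, 88/7, -66/7, 11]
R3 ← R3 + (2/7)·R1: [0, -9/7, -24/7, 18/7, -3]
R3 ← R3 + (3/11)·R2: [0, 0, 0, 0, 0]
2 nonzero rows, so rank(P) = 2.
P has 5 columns; by rank–nullity, nullity = 5 − 2 = 3.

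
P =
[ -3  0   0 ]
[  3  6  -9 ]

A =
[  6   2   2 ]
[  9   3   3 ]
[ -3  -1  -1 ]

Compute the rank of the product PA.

1

First compute PA:
[[-18,  -6,  -6],
 [ 99,  33,  33]]
Now row reduce the product.
R2 ← R2 + (11/2)·R1: [0, 0, 0]
1 nonzero row, so rank(PA) = 1.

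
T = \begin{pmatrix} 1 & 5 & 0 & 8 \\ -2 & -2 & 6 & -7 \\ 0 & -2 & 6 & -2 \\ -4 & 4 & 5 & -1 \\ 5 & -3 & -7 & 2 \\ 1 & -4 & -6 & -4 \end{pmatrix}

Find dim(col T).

4

Row reduce to echelon form.
R2 ← R2 + (2)·R1: [0, 8, 6, 9]
R4 ← R4 + (4)·R1: [0, 24, 5, 31]
R5 ← R5 − (5)·R1: [0, -28, -7, -38]
R6 ← R6 − R1: [0, -9, -6, -12]
R3 ← R3 + (1/4)·R2: [0, 0, 15/2, 1/4]
R4 ← R4 − (3)·R2: [0, 0, -13, 4]
R5 ← R5 + (7/2)·R2: [0, 0, 14, -13/2]
R6 ← R6 + (9/8)·R2: [0, 0, 3/4, -15/8]
R4 ← R4 + (26/15)·R3: [0, 0, 0, 133/30]
R5 ← R5 − (28/15)·R3: [0, 0, 0, -209/30]
R6 ← R6 − (1/10)·R3: [0, 0, 0, -19/10]
R5 ← R5 + (11/7)·R4: [0, 0, 0, 0]
R6 ← R6 + (3/7)·R4: [0, 0, 0, 0]
Echelon form has 4 nonzero rows, so rank(T) = 4.
The column space has dimension equal to the rank: 4.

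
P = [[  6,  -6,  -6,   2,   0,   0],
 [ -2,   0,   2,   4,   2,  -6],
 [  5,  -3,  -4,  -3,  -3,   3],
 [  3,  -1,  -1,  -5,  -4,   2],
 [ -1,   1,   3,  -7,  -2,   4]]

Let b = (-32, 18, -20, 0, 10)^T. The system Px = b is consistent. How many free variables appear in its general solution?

Row reduce the augmented matrix [P | b].
R2 ← R2 + (1/3)·R1: [0, -2, 0, 14/3, 2, -6, 22/3]
R3 ← R3 − (5/6)·R1: [0, 2, 1, -14/3, -3, 3, 20/3]
R4 ← R4 − (1/2)·R1: [0, 2, 2, -6, -4, 2, 16]
R5 ← R5 + (1/6)·R1: [0, 0, 2, -20/3, -2, 4, 14/3]
R3 ← R3 + R2: [0, 0, 1, 0, -1, -3, 14]
R4 ← R4 + R2: [0, 0, 2, -4/3, -2, -4, 70/3]
R4 ← R4 − (2)·R3: [0, 0, 0, -4/3, 0, 2, -14/3]
R5 ← R5 − (2)·R3: [0, 0, 0, -20/3, 0, 10, -70/3]
R5 ← R5 − (5)·R4: [0, 0, 0, 0, 0, 0, 0]
The echelon form has 4 nonzero rows, and every pivot lies in the first 6 columns, so rank(P) = rank([P|b]) = 4.
The system is consistent.
Free variables = (unknowns) − (rank) = 6 − 4 = 2.

2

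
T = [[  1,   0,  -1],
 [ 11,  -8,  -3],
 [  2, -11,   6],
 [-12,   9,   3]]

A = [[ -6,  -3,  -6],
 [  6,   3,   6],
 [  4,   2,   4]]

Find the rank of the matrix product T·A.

First compute TA:
[[-10,  -5, -10],
 [-126, -63, -126],
 [-54, -27, -54],
 [138,  69, 138]]
Now row reduce the product.
R2 ← R2 − (63/5)·R1: [0, 0, 0]
R3 ← R3 − (27/5)·R1: [0, 0, 0]
R4 ← R4 + (69/5)·R1: [0, 0, 0]
1 nonzero row, so rank(TA) = 1.

1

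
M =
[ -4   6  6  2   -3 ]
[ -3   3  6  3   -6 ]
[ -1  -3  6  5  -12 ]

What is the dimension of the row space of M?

Row reduce to echelon form.
R2 ← R2 − (3/4)·R1: [0, -3/2, 3/2, 3/2, -15/4]
R3 ← R3 − (1/4)·R1: [0, -9/2, 9/2, 9/2, -45/4]
R3 ← R3 − (3)·R2: [0, 0, 0, 0, 0]
Echelon form has 2 nonzero rows, so rank(M) = 2.
The row space has dimension equal to the rank: 2.

2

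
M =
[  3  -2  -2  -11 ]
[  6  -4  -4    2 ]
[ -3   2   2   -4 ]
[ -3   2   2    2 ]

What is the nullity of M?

Row reduce to echelon form.
R2 ← R2 − (2)·R1: [0, 0, 0, 24]
R3 ← R3 + R1: [0, 0, 0, -15]
R4 ← R4 + R1: [0, 0, 0, -9]
R3 ← R3 + (5/8)·R2: [0, 0, 0, 0]
R4 ← R4 + (3/8)·R2: [0, 0, 0, 0]
2 nonzero rows, so rank(M) = 2.
M has 4 columns; by rank–nullity, nullity = 4 − 2 = 2.

2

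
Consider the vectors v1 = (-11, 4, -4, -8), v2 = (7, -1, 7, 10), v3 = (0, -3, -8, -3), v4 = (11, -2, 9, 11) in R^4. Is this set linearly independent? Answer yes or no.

yes

Form the matrix with these vectors as rows and row reduce.
R2 ← R2 + (7/11)·R1: [0, 17/11, 49/11, 54/11]
R4 ← R4 + R1: [0, 2, 5, 3]
R3 ← R3 + (33/17)·R2: [0, 0, 11/17, 111/17]
R4 ← R4 − (22/17)·R2: [0, 0, -13/17, -57/17]
R4 ← R4 + (13/11)·R3: [0, 0, 0, 48/11]
4 nonzero rows, so the 4 vectors span a space of dimension 4.
Since 4 = 4, the vectors are linearly independent.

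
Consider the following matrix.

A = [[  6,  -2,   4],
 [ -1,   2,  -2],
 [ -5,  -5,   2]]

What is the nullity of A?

Row reduce to echelon form.
R2 ← R2 + (1/6)·R1: [0, 5/3, -4/3]
R3 ← R3 + (5/6)·R1: [0, -20/3, 16/3]
R3 ← R3 + (4)·R2: [0, 0, 0]
2 nonzero rows, so rank(A) = 2.
A has 3 columns; by rank–nullity, nullity = 3 − 2 = 1.

1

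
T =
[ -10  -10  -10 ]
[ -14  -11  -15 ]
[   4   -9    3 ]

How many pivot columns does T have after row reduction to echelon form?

Row reduce to echelon form.
R2 ← R2 − (7/5)·R1: [0, 3, -1]
R3 ← R3 + (2/5)·R1: [0, -13, -1]
R3 ← R3 + (13/3)·R2: [0, 0, -16/3]
Echelon form has 3 nonzero rows, so rank(T) = 3.
Each nonzero row contributes one pivot column: 3 pivot columns.

3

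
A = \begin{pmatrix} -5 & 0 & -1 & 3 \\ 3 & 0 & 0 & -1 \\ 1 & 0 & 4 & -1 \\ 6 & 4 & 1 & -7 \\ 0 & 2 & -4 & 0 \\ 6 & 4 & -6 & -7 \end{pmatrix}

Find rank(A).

4

Row reduce to echelon form.
R2 ← R2 + (3/5)·R1: [0, 0, -3/5, 4/5]
R3 ← R3 + (1/5)·R1: [0, 0, 19/5, -2/5]
R4 ← R4 + (6/5)·R1: [0, 4, -1/5, -17/5]
R6 ← R6 + (6/5)·R1: [0, 4, -36/5, -17/5]
Swap R2 ↔ R4
R5 ← R5 − (1/2)·R2: [0, 0, -39/10, 17/10]
R6 ← R6 − R2: [0, 0, -7, 0]
R4 ← R4 + (3/19)·R3: [0, 0, 0, 14/19]
R5 ← R5 + (39/38)·R3: [0, 0, 0, 49/38]
R6 ← R6 + (35/19)·R3: [0, 0, 0, -14/19]
R5 ← R5 − (7/4)·R4: [0, 0, 0, 0]
R6 ← R6 + R4: [0, 0, 0, 0]
Echelon form has 4 nonzero rows, so rank(A) = 4.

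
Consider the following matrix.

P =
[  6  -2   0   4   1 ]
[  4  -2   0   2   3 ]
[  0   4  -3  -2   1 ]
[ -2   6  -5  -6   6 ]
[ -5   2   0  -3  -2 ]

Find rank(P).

3

Row reduce to echelon form.
R2 ← R2 − (2/3)·R1: [0, -2/3, 0, -2/3, 7/3]
R4 ← R4 + (1/3)·R1: [0, 16/3, -5, -14/3, 19/3]
R5 ← R5 + (5/6)·R1: [0, 1/3, 0, 1/3, -7/6]
R3 ← R3 + (6)·R2: [0, 0, -3, -6, 15]
R4 ← R4 + (8)·R2: [0, 0, -5, -10, 25]
R5 ← R5 + (1/2)·R2: [0, 0, 0, 0, 0]
R4 ← R4 − (5/3)·R3: [0, 0, 0, 0, 0]
Echelon form has 3 nonzero rows, so rank(P) = 3.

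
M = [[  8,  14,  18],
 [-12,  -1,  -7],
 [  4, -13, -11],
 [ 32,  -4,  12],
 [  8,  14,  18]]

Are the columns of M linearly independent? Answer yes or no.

no

Row reduce M to echelon form.
R2 ← R2 + (3/2)·R1: [0, 20, 20]
R3 ← R3 − (1/2)·R1: [0, -20, -20]
R4 ← R4 − (4)·R1: [0, -60, -60]
R5 ← R5 − R1: [0, 0, 0]
R3 ← R3 + R2: [0, 0, 0]
R4 ← R4 + (3)·R2: [0, 0, 0]
2 pivots among 3 columns.
Only 2 < 3 pivot columns, so the columns are linearly dependent.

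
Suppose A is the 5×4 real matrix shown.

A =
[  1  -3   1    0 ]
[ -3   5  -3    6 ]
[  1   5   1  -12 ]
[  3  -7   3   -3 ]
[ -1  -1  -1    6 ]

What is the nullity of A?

2

Row reduce to echelon form.
R2 ← R2 + (3)·R1: [0, -4, 0, 6]
R3 ← R3 − R1: [0, 8, 0, -12]
R4 ← R4 − (3)·R1: [0, 2, 0, -3]
R5 ← R5 + R1: [0, -4, 0, 6]
R3 ← R3 + (2)·R2: [0, 0, 0, 0]
R4 ← R4 + (1/2)·R2: [0, 0, 0, 0]
R5 ← R5 − R2: [0, 0, 0, 0]
2 nonzero rows, so rank(A) = 2.
A has 4 columns; by rank–nullity, nullity = 4 − 2 = 2.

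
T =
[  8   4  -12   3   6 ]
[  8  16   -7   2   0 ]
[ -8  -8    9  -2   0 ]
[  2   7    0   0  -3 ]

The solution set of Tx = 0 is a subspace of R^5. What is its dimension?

Row reduce to echelon form.
R2 ← R2 − R1: [0, 12, 5, -1, -6]
R3 ← R3 + R1: [0, -4, -3, 1, 6]
R4 ← R4 − (1/4)·R1: [0, 6, 3, -3/4, -9/2]
R3 ← R3 + (1/3)·R2: [0, 0, -4/3, 2/3, 4]
R4 ← R4 − (1/2)·R2: [0, 0, 1/2, -1/4, -3/2]
R4 ← R4 + (3/8)·R3: [0, 0, 0, 0, 0]
3 nonzero rows, so rank(T) = 3.
T has 5 columns; by rank–nullity, nullity = 5 − 3 = 2.

2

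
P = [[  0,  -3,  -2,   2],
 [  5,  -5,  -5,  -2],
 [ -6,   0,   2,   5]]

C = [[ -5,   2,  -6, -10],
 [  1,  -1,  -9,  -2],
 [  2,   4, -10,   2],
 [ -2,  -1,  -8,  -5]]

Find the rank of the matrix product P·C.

First compute PC:
[[-11,  -7,  31,  -8],
 [-36,  -3,  81, -40],
 [ 24,  -9, -24,  39]]
Now row reduce the product.
R2 ← R2 − (36/11)·R1: [0, 219/11, -225/11, -152/11]
R3 ← R3 + (24/11)·R1: [0, -267/11, 480/11, 237/11]
R3 ← R3 + (89/73)·R2: [0, 0, 1365/73, 343/73]
3 nonzero rows, so rank(PC) = 3.

3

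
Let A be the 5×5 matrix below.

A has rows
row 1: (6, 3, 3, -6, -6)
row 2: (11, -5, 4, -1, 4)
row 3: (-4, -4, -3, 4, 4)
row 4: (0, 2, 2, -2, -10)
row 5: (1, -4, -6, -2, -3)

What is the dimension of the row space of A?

Row reduce to echelon form.
R2 ← R2 − (11/6)·R1: [0, -21/2, -3/2, 10, 15]
R3 ← R3 + (2/3)·R1: [0, -2, -1, 0, 0]
R5 ← R5 − (1/6)·R1: [0, -9/2, -13/2, -1, -2]
R3 ← R3 − (4/21)·R2: [0, 0, -5/7, -40/21, -20/7]
R4 ← R4 + (4/21)·R2: [0, 0, 12/7, -2/21, -50/7]
R5 ← R5 − (3/7)·R2: [0, 0, -41/7, -37/7, -59/7]
R4 ← R4 + (12/5)·R3: [0, 0, 0, -14/3, -14]
R5 ← R5 − (41/5)·R3: [0, 0, 0, 31/3, 15]
R5 ← R5 + (31/14)·R4: [0, 0, 0, 0, -16]
Echelon form has 5 nonzero rows, so rank(A) = 5.
The row space has dimension equal to the rank: 5.

5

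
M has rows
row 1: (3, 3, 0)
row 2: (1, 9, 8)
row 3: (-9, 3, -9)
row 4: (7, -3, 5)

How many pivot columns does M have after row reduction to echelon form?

3

Row reduce to echelon form.
R2 ← R2 − (1/3)·R1: [0, 8, 8]
R3 ← R3 + (3)·R1: [0, 12, -9]
R4 ← R4 − (7/3)·R1: [0, -10, 5]
R3 ← R3 − (3/2)·R2: [0, 0, -21]
R4 ← R4 + (5/4)·R2: [0, 0, 15]
R4 ← R4 + (5/7)·R3: [0, 0, 0]
Echelon form has 3 nonzero rows, so rank(M) = 3.
Each nonzero row contributes one pivot column: 3 pivot columns.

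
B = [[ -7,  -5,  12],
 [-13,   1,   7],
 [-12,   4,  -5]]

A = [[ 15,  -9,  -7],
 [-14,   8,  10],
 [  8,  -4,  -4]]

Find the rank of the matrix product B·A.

3

First compute BA:
[[ 61, -25, -49],
 [-153,  97,  73],
 [-276, 160, 144]]
Now row reduce the product.
R2 ← R2 + (153/61)·R1: [0, 2092/61, -3044/61]
R3 ← R3 + (276/61)·R1: [0, 2860/61, -4740/61]
R3 ← R3 − (715/523)·R2: [0, 0, -4960/523]
3 nonzero rows, so rank(BA) = 3.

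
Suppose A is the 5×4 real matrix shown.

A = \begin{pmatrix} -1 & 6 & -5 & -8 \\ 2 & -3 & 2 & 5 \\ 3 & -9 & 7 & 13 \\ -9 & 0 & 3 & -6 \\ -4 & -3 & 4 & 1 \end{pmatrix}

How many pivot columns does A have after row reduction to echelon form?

2

Row reduce to echelon form.
R2 ← R2 + (2)·R1: [0, 9, -8, -11]
R3 ← R3 + (3)·R1: [0, 9, -8, -11]
R4 ← R4 − (9)·R1: [0, -54, 48, 66]
R5 ← R5 − (4)·R1: [0, -27, 24, 33]
R3 ← R3 − R2: [0, 0, 0, 0]
R4 ← R4 + (6)·R2: [0, 0, 0, 0]
R5 ← R5 + (3)·R2: [0, 0, 0, 0]
Echelon form has 2 nonzero rows, so rank(A) = 2.
Each nonzero row contributes one pivot column: 2 pivot columns.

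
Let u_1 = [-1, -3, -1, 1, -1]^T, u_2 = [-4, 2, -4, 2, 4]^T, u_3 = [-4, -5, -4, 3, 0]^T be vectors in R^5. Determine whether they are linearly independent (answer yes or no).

no

Form the matrix with these vectors as rows and row reduce.
R2 ← R2 − (4)·R1: [0, 14, 0, -2, 8]
R3 ← R3 − (4)·R1: [0, 7, 0, -1, 4]
R3 ← R3 − (1/2)·R2: [0, 0, 0, 0, 0]
2 nonzero rows, so the 3 vectors span a space of dimension 2.
Since 2 < 3, the vectors are linearly dependent.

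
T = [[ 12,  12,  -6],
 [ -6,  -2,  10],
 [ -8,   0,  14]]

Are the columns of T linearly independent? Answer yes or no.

yes

Row reduce T to echelon form.
R2 ← R2 + (1/2)·R1: [0, 4, 7]
R3 ← R3 + (2/3)·R1: [0, 8, 10]
R3 ← R3 − (2)·R2: [0, 0, -4]
3 pivots among 3 columns.
Every column is a pivot column, so the columns are linearly independent.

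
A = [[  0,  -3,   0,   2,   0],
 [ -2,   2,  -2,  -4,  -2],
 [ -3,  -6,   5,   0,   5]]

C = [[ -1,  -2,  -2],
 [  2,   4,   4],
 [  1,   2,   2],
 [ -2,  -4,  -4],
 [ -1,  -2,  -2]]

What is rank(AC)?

1

First compute AC:
[[-10, -20, -20],
 [ 14,  28,  28],
 [ -9, -18, -18]]
Now row reduce the product.
R2 ← R2 + (7/5)·R1: [0, 0, 0]
R3 ← R3 − (9/10)·R1: [0, 0, 0]
1 nonzero row, so rank(AC) = 1.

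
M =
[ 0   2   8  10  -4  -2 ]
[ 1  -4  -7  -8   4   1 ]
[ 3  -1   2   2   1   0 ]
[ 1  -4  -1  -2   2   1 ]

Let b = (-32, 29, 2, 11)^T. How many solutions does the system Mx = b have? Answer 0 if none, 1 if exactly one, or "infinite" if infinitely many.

Row reduce the augmented matrix [M | b].
Swap R1 ↔ R2
R3 ← R3 − (3)·R1: [0, 11, 23, 26, -11, -3, -85]
R4 ← R4 − R1: [0, 0, 6, 6, -2, 0, -18]
R3 ← R3 − (11/2)·R2: [0, 0, -21, -29, 11, 8, 91]
R4 ← R4 + (2/7)·R3: [0, 0, 0, -16/7, 8/7, 16/7, 8]
The echelon form has 4 nonzero rows, and every pivot lies in the first 6 columns, so rank(M) = rank([M|b]) = 4.
The system is consistent.
rank = 4 < 6 unknowns, so there are infinitely many solutions.

infinite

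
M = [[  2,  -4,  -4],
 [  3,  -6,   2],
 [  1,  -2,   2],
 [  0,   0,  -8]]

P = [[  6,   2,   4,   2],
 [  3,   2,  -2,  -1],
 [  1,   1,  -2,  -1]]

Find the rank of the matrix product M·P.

2

First compute MP:
[[ -4,  -8,  24,  12],
 [  2,  -4,  20,  10],
 [  2,   0,   4,   2],
 [ -8,  -8,  16,   8]]
Now row reduce the product.
R2 ← R2 + (1/2)·R1: [0, -8, 32, 16]
R3 ← R3 + (1/2)·R1: [0, -4, 16, 8]
R4 ← R4 − (2)·R1: [0, 8, -32, -16]
R3 ← R3 − (1/2)·R2: [0, 0, 0, 0]
R4 ← R4 + R2: [0, 0, 0, 0]
2 nonzero rows, so rank(MP) = 2.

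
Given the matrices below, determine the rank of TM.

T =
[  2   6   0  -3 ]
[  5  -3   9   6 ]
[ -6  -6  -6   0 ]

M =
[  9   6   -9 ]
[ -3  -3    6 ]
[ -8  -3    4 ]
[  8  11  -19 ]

First compute TM:
[[-24, -39,  75],
 [ 30,  78, -141],
 [ 12,   0,  -6]]
Now row reduce the product.
R2 ← R2 + (5/4)·R1: [0, 117/4, -189/4]
R3 ← R3 + (1/2)·R1: [0, -39/2, 63/2]
R3 ← R3 + (2/3)·R2: [0, 0, 0]
2 nonzero rows, so rank(TM) = 2.

2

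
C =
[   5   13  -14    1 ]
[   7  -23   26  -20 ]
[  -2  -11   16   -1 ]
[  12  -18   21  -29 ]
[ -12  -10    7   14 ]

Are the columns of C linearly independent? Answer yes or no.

Row reduce C to echelon form.
R2 ← R2 − (7/5)·R1: [0, -206/5, 228/5, -107/5]
R3 ← R3 + (2/5)·R1: [0, -29/5, 52/5, -3/5]
R4 ← R4 − (12/5)·R1: [0, -246/5, 273/5, -157/5]
R5 ← R5 + (12/5)·R1: [0, 106/5, -133/5, 82/5]
R3 ← R3 − (29/206)·R2: [0, 0, 410/103, 497/206]
R4 ← R4 − (123/103)·R2: [0, 0, 15/103, -602/103]
R5 ← R5 + (53/103)·R2: [0, 0, -323/103, 555/103]
R4 ← R4 − (3/82)·R3: [0, 0, 0, -973/164]
R5 ← R5 + (323/410)·R3: [0, 0, 0, 5977/820]
R5 ← R5 + (43/35)·R4: [0, 0, 0, 0]
4 pivots among 4 columns.
Every column is a pivot column, so the columns are linearly independent.

yes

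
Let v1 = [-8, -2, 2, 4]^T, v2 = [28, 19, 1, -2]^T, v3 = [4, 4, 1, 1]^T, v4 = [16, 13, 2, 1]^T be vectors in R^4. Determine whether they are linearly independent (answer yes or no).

Form the matrix with these vectors as rows and row reduce.
R2 ← R2 + (7/2)·R1: [0, 12, 8, 12]
R3 ← R3 + (1/2)·R1: [0, 3, 2, 3]
R4 ← R4 + (2)·R1: [0, 9, 6, 9]
R3 ← R3 − (1/4)·R2: [0, 0, 0, 0]
R4 ← R4 − (3/4)·R2: [0, 0, 0, 0]
2 nonzero rows, so the 4 vectors span a space of dimension 2.
Since 2 < 4, the vectors are linearly dependent.

no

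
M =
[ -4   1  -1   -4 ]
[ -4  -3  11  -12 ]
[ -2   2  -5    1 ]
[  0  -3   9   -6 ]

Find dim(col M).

2

Row reduce to echelon form.
R2 ← R2 − R1: [0, -4, 12, -8]
R3 ← R3 − (1/2)·R1: [0, 3/2, -9/2, 3]
R3 ← R3 + (3/8)·R2: [0, 0, 0, 0]
R4 ← R4 − (3/4)·R2: [0, 0, 0, 0]
Echelon form has 2 nonzero rows, so rank(M) = 2.
The column space has dimension equal to the rank: 2.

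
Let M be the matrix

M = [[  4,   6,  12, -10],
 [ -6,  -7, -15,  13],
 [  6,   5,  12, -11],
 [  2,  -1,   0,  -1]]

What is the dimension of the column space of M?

Row reduce to echelon form.
R2 ← R2 + (3/2)·R1: [0, 2, 3, -2]
R3 ← R3 − (3/2)·R1: [0, -4, -6, 4]
R4 ← R4 − (1/2)·R1: [0, -4, -6, 4]
R3 ← R3 + (2)·R2: [0, 0, 0, 0]
R4 ← R4 + (2)·R2: [0, 0, 0, 0]
Echelon form has 2 nonzero rows, so rank(M) = 2.
The column space has dimension equal to the rank: 2.

2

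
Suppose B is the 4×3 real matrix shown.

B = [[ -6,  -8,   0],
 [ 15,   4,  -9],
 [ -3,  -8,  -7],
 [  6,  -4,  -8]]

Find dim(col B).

Row reduce to echelon form.
R2 ← R2 + (5/2)·R1: [0, -16, -9]
R3 ← R3 − (1/2)·R1: [0, -4, -7]
R4 ← R4 + R1: [0, -12, -8]
R3 ← R3 − (1/4)·R2: [0, 0, -19/4]
R4 ← R4 − (3/4)·R2: [0, 0, -5/4]
R4 ← R4 − (5/19)·R3: [0, 0, 0]
Echelon form has 3 nonzero rows, so rank(B) = 3.
The column space has dimension equal to the rank: 3.

3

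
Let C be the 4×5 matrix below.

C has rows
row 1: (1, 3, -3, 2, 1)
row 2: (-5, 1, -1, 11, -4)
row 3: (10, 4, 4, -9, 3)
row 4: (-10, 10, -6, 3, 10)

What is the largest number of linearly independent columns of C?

4

Row reduce to echelon form.
R2 ← R2 + (5)·R1: [0, 16, -16, 21, 1]
R3 ← R3 − (10)·R1: [0, -26, 34, -29, -7]
R4 ← R4 + (10)·R1: [0, 40, -36, 23, 20]
R3 ← R3 + (13/8)·R2: [0, 0, 8, 41/8, -43/8]
R4 ← R4 − (5/2)·R2: [0, 0, 4, -59/2, 35/2]
R4 ← R4 − (1/2)·R3: [0, 0, 0, -513/16, 323/16]
Echelon form has 4 nonzero rows, so rank(C) = 4.
The rank gives the maximum number of linearly independent columns: 4.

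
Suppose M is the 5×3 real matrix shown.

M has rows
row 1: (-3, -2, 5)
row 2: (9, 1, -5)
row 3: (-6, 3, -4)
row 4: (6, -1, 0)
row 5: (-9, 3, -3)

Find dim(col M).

Row reduce to echelon form.
R2 ← R2 + (3)·R1: [0, -5, 10]
R3 ← R3 − (2)·R1: [0, 7, -14]
R4 ← R4 + (2)·R1: [0, -5, 10]
R5 ← R5 − (3)·R1: [0, 9, -18]
R3 ← R3 + (7/5)·R2: [0, 0, 0]
R4 ← R4 − R2: [0, 0, 0]
R5 ← R5 + (9/5)·R2: [0, 0, 0]
Echelon form has 2 nonzero rows, so rank(M) = 2.
The column space has dimension equal to the rank: 2.

2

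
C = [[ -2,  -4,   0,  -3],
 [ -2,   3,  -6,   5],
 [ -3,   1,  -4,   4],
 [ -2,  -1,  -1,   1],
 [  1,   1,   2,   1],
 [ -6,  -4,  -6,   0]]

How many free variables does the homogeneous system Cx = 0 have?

Row reduce to echelon form.
R2 ← R2 − R1: [0, 7, -6, 8]
R3 ← R3 − (3/2)·R1: [0, 7, -4, 17/2]
R4 ← R4 − R1: [0, 3, -1, 4]
R5 ← R5 + (1/2)·R1: [0, -1, 2, -1/2]
R6 ← R6 − (3)·R1: [0, 8, -6, 9]
R3 ← R3 − R2: [0, 0, 2, 1/2]
R4 ← R4 − (3/7)·R2: [0, 0, 11/7, 4/7]
R5 ← R5 + (1/7)·R2: [0, 0, 8/7, 9/14]
R6 ← R6 − (8/7)·R2: [0, 0, 6/7, -1/7]
R4 ← R4 − (11/14)·R3: [0, 0, 0, 5/28]
R5 ← R5 − (4/7)·R3: [0, 0, 0, 5/14]
R6 ← R6 − (3/7)·R3: [0, 0, 0, -5/14]
R5 ← R5 − (2)·R4: [0, 0, 0, 0]
R6 ← R6 + (2)·R4: [0, 0, 0, 0]
4 nonzero rows, so rank(C) = 4.
C has 4 columns; by rank–nullity, nullity = 4 − 4 = 0.

0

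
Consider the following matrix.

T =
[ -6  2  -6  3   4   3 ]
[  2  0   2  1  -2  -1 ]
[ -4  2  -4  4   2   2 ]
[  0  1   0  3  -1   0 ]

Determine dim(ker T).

4

Row reduce to echelon form.
R2 ← R2 + (1/3)·R1: [0, 2/3, 0, 2, -2/3, 0]
R3 ← R3 − (2/3)·R1: [0, 2/3, 0, 2, -2/3, 0]
R3 ← R3 − R2: [0, 0, 0, 0, 0, 0]
R4 ← R4 − (3/2)·R2: [0, 0, 0, 0, 0, 0]
2 nonzero rows, so rank(T) = 2.
T has 6 columns; by rank–nullity, nullity = 6 − 2 = 4.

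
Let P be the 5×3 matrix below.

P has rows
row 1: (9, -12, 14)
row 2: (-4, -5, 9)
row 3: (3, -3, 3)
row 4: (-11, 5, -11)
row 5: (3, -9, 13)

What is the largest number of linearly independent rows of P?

Row reduce to echelon form.
R2 ← R2 + (4/9)·R1: [0, -31/3, 137/9]
R3 ← R3 − (1/3)·R1: [0, 1, -5/3]
R4 ← R4 + (11/9)·R1: [0, -29/3, 55/9]
R5 ← R5 − (1/3)·R1: [0, -5, 25/3]
R3 ← R3 + (3/31)·R2: [0, 0, -6/31]
R4 ← R4 − (29/31)·R2: [0, 0, -252/31]
R5 ← R5 − (15/31)·R2: [0, 0, 30/31]
R4 ← R4 − (42)·R3: [0, 0, 0]
R5 ← R5 + (5)·R3: [0, 0, 0]
Echelon form has 3 nonzero rows, so rank(P) = 3.
The rank gives the maximum number of linearly independent rows: 3.

3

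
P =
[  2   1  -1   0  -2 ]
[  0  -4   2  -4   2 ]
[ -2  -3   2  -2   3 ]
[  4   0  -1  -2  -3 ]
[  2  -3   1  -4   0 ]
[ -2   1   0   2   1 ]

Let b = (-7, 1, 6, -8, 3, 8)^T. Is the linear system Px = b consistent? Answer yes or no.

no

Row reduce the augmented matrix [P | b].
R3 ← R3 + R1: [0, -2, 1, -2, 1, -1]
R4 ← R4 − (2)·R1: [0, -2, 1, -2, 1, 6]
R5 ← R5 − R1: [0, -4, 2, -4, 2, 10]
R6 ← R6 + R1: [0, 2, -1, 2, -1, 1]
R3 ← R3 − (1/2)·R2: [0, 0, 0, 0, 0, -3/2]
R4 ← R4 − (1/2)·R2: [0, 0, 0, 0, 0, 11/2]
R5 ← R5 − R2: [0, 0, 0, 0, 0, 9]
R6 ← R6 + (1/2)·R2: [0, 0, 0, 0, 0, 3/2]
R4 ← R4 + (11/3)·R3: [0, 0, 0, 0, 0, 0]
R5 ← R5 + (6)·R3: [0, 0, 0, 0, 0, 0]
R6 ← R6 + R3: [0, 0, 0, 0, 0, 0]
The echelon form has 3 nonzero rows; the last pivot sits in the augmented column, so rank(P) = 2 but rank([P|b]) = 3.
Since the ranks differ, the system is inconsistent.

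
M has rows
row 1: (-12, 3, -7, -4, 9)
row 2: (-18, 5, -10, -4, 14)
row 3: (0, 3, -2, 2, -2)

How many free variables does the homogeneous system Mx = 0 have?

2

Row reduce to echelon form.
R2 ← R2 − (3/2)·R1: [0, 1/2, 1/2, 2, 1/2]
R3 ← R3 − (6)·R2: [0, 0, -5, -10, -5]
3 nonzero rows, so rank(M) = 3.
M has 5 columns; by rank–nullity, nullity = 5 − 3 = 2.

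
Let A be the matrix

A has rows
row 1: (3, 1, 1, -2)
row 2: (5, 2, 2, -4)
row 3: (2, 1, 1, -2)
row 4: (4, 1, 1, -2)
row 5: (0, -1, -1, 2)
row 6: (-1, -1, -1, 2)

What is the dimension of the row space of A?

Row reduce to echelon form.
R2 ← R2 − (5/3)·R1: [0, 1/3, 1/3, -2/3]
R3 ← R3 − (2/3)·R1: [0, 1/3, 1/3, -2/3]
R4 ← R4 − (4/3)·R1: [0, -1/3, -1/3, 2/3]
R6 ← R6 + (1/3)·R1: [0, -2/3, -2/3, 4/3]
R3 ← R3 − R2: [0, 0, 0, 0]
R4 ← R4 + R2: [0, 0, 0, 0]
R5 ← R5 + (3)·R2: [0, 0, 0, 0]
R6 ← R6 + (2)·R2: [0, 0, 0, 0]
Echelon form has 2 nonzero rows, so rank(A) = 2.
The row space has dimension equal to the rank: 2.

2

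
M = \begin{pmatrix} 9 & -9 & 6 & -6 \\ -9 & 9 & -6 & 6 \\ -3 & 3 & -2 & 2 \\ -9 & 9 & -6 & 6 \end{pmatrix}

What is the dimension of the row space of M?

1

Row reduce to echelon form.
R2 ← R2 + R1: [0, 0, 0, 0]
R3 ← R3 + (1/3)·R1: [0, 0, 0, 0]
R4 ← R4 + R1: [0, 0, 0, 0]
Echelon form has 1 nonzero row, so rank(M) = 1.
The row space has dimension equal to the rank: 1.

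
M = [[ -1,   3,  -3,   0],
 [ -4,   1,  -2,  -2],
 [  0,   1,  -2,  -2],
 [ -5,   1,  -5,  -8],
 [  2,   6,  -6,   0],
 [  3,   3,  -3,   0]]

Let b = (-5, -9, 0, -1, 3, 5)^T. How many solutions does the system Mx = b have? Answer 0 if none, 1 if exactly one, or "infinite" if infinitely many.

0

Row reduce the augmented matrix [M | b].
R2 ← R2 − (4)·R1: [0, -11, 10, -2, 11]
R4 ← R4 − (5)·R1: [0, -14, 10, -8, 24]
R5 ← R5 + (2)·R1: [0, 12, -12, 0, -7]
R6 ← R6 + (3)·R1: [0, 12, -12, 0, -10]
R3 ← R3 + (1/11)·R2: [0, 0, -12/11, -24/11, 1]
R4 ← R4 − (14/11)·R2: [0, 0, -30/11, -60/11, 10]
R5 ← R5 + (12/11)·R2: [0, 0, -12/11, -24/11, 5]
R6 ← R6 + (12/11)·R2: [0, 0, -12/11, -24/11, 2]
R4 ← R4 − (5/2)·R3: [0, 0, 0, 0, 15/2]
R5 ← R5 − R3: [0, 0, 0, 0, 4]
R6 ← R6 − R3: [0, 0, 0, 0, 1]
R5 ← R5 − (8/15)·R4: [0, 0, 0, 0, 0]
R6 ← R6 − (2/15)·R4: [0, 0, 0, 0, 0]
The echelon form has 4 nonzero rows; the last pivot sits in the augmented column, so rank(M) = 3 but rank([M|b]) = 4.
Since the ranks differ, the system is inconsistent.
It has no solutions.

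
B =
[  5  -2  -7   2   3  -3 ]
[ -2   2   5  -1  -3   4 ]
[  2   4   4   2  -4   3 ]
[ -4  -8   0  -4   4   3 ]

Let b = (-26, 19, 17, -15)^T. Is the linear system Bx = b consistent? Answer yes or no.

Row reduce the augmented matrix [B | b].
R2 ← R2 + (2/5)·R1: [0, 6/5, 11/5, -1/5, -9/5, 14/5, 43/5]
R3 ← R3 − (2/5)·R1: [0, 24/5, 34/5, 6/5, -26/5, 21/5, 137/5]
R4 ← R4 + (4/5)·R1: [0, -48/5, -28/5, -12/5, 32/5, 3/5, -179/5]
R3 ← R3 − (4)·R2: [0, 0, -2, 2, 2, -7, -7]
R4 ← R4 + (8)·R2: [0, 0, 12, -4, -8, 23, 33]
R4 ← R4 + (6)·R3: [0, 0, 0, 8, 4, -19, -9]
The echelon form has 4 nonzero rows, and every pivot lies in the first 6 columns, so rank(B) = rank([B|b]) = 4.
The system is consistent.

yes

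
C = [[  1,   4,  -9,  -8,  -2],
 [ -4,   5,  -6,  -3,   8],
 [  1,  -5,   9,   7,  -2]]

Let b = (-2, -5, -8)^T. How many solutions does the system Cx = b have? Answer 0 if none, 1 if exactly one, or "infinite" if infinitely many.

Row reduce the augmented matrix [C | b].
R2 ← R2 + (4)·R1: [0, 21, -42, -35, 0, -13]
R3 ← R3 − R1: [0, -9, 18, 15, 0, -6]
R3 ← R3 + (3/7)·R2: [0, 0, 0, 0, 0, -81/7]
The echelon form has 3 nonzero rows; the last pivot sits in the augmented column, so rank(C) = 2 but rank([C|b]) = 3.
Since the ranks differ, the system is inconsistent.
It has no solutions.

0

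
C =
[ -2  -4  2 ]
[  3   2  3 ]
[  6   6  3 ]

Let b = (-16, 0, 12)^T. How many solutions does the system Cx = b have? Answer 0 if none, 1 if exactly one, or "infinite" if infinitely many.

Row reduce the augmented matrix [C | b].
R2 ← R2 + (3/2)·R1: [0, -4, 6, -24]
R3 ← R3 + (3)·R1: [0, -6, 9, -36]
R3 ← R3 − (3/2)·R2: [0, 0, 0, 0]
The echelon form has 2 nonzero rows, and every pivot lies in the first 3 columns, so rank(C) = rank([C|b]) = 2.
The system is consistent.
rank = 2 < 3 unknowns, so there are infinitely many solutions.

infinite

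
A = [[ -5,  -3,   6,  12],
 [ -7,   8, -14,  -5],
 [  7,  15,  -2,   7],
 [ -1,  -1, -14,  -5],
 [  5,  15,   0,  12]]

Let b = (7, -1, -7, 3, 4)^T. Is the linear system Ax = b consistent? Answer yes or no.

no

Row reduce the augmented matrix [A | b].
R2 ← R2 − (7/5)·R1: [0, 61/5, -112/5, -109/5, -54/5]
R3 ← R3 + (7/5)·R1: [0, 54/5, 32/5, 119/5, 14/5]
R4 ← R4 − (1/5)·R1: [0, -2/5, -76/5, -37/5, 8/5]
R5 ← R5 + R1: [0, 12, 6, 24, 11]
R3 ← R3 − (54/61)·R2: [0, 0, 1600/61, 2629/61, 754/61]
R4 ← R4 + (2/61)·R2: [0, 0, -972/61, -495/61, 76/61]
R5 ← R5 − (60/61)·R2: [0, 0, 1710/61, 2772/61, 1319/61]
R4 ← R4 + (243/400)·R3: [0, 0, 0, 7227/400, 1751/200]
R5 ← R5 − (171/160)·R3: [0, 0, 0, -99/160, 673/80]
R5 ← R5 + (5/146)·R4: [0, 0, 0, 0, 636/73]
The echelon form has 5 nonzero rows; the last pivot sits in the augmented column, so rank(A) = 4 but rank([A|b]) = 5.
Since the ranks differ, the system is inconsistent.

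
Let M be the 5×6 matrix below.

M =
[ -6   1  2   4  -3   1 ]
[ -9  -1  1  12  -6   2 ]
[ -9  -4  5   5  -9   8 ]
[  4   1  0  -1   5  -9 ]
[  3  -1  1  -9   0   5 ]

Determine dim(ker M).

Row reduce to echelon form.
R2 ← R2 − (3/2)·R1: [0, -5/2, -2, 6, -3/2, 1/2]
R3 ← R3 − (3/2)·R1: [0, -11/2, 2, -1, -9/2, 13/2]
R4 ← R4 + (2/3)·R1: [0, 5/3, 4/3, 5/3, 3, -25/3]
R5 ← R5 + (1/2)·R1: [0, -1/2, 2, -7, -3/2, 11/2]
R3 ← R3 − (11/5)·R2: [0, 0, 32/5, -71/5, -6/5, 27/5]
R4 ← R4 + (2/3)·R2: [0, 0, 0, 17/3, 2, -8]
R5 ← R5 − (1/5)·R2: [0, 0, 12/5, -41/5, -6/5, 27/5]
R5 ← R5 − (3/8)·R3: [0, 0, 0, -23/8, -3/4, 27/8]
R5 ← R5 + (69/136)·R4: [0, 0, 0, 0, 9/34, -93/136]
5 nonzero rows, so rank(M) = 5.
M has 6 columns; by rank–nullity, nullity = 6 − 5 = 1.

1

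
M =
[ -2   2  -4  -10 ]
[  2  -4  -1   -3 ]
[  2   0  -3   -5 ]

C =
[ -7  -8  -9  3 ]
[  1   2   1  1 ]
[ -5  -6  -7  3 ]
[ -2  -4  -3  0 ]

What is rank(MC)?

3

First compute MC:
[[ 56,  84,  78, -16],
 [ -7,  -6,  -6,  -1],
 [ 11,  22,  18,  -3]]
Now row reduce the product.
R2 ← R2 + (1/8)·R1: [0, 9/2, 15/4, -3]
R3 ← R3 − (11/56)·R1: [0, 11/2, 75/28, 1/7]
R3 ← R3 − (11/9)·R2: [0, 0, -40/21, 80/21]
3 nonzero rows, so rank(MC) = 3.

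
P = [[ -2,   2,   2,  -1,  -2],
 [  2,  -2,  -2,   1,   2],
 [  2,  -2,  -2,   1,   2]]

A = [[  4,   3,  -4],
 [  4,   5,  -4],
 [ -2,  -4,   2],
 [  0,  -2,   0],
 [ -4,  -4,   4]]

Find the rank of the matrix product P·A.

1

First compute PA:
[[  4,   6,  -4],
 [ -4,  -6,   4],
 [ -4,  -6,   4]]
Now row reduce the product.
R2 ← R2 + R1: [0, 0, 0]
R3 ← R3 + R1: [0, 0, 0]
1 nonzero row, so rank(PA) = 1.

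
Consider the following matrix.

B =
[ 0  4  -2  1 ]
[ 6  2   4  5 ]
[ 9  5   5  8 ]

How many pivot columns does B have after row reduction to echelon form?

Row reduce to echelon form.
Swap R1 ↔ R2
R3 ← R3 − (3/2)·R1: [0, 2, -1, 1/2]
R3 ← R3 − (1/2)·R2: [0, 0, 0, 0]
Echelon form has 2 nonzero rows, so rank(B) = 2.
Each nonzero row contributes one pivot column: 2 pivot columns.

2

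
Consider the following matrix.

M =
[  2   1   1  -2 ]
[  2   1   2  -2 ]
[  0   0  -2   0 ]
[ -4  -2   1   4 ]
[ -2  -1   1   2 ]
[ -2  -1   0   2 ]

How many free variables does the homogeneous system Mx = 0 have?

Row reduce to echelon form.
R2 ← R2 − R1: [0, 0, 1, 0]
R4 ← R4 + (2)·R1: [0, 0, 3, 0]
R5 ← R5 + R1: [0, 0, 2, 0]
R6 ← R6 + R1: [0, 0, 1, 0]
R3 ← R3 + (2)·R2: [0, 0, 0, 0]
R4 ← R4 − (3)·R2: [0, 0, 0, 0]
R5 ← R5 − (2)·R2: [0, 0, 0, 0]
R6 ← R6 − R2: [0, 0, 0, 0]
2 nonzero rows, so rank(M) = 2.
M has 4 columns; by rank–nullity, nullity = 4 − 2 = 2.

2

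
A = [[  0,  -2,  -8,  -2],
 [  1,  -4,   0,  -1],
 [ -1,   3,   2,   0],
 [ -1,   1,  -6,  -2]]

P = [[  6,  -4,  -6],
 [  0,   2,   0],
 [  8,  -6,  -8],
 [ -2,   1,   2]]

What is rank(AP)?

First compute AP:
[[-60,  42,  60],
 [  8, -13,  -8],
 [ 10,  -2, -10],
 [-50,  40,  50]]
Now row reduce the product.
R2 ← R2 + (2/15)·R1: [0, -37/5, 0]
R3 ← R3 + (1/6)·R1: [0, 5, 0]
R4 ← R4 − (5/6)·R1: [0, 5, 0]
R3 ← R3 + (25/37)·R2: [0, 0, 0]
R4 ← R4 + (25/37)·R2: [0, 0, 0]
2 nonzero rows, so rank(AP) = 2.

2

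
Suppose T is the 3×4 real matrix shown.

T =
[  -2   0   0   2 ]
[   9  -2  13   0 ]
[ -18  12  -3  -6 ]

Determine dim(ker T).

1

Row reduce to echelon form.
R2 ← R2 + (9/2)·R1: [0, -2, 13, 9]
R3 ← R3 − (9)·R1: [0, 12, -3, -24]
R3 ← R3 + (6)·R2: [0, 0, 75, 30]
3 nonzero rows, so rank(T) = 3.
T has 4 columns; by rank–nullity, nullity = 4 − 3 = 1.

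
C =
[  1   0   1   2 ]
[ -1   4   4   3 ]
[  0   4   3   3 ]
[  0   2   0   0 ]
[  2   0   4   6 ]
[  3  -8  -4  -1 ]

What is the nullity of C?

Row reduce to echelon form.
R2 ← R2 + R1: [0, 4, 5, 5]
R5 ← R5 − (2)·R1: [0, 0, 2, 2]
R6 ← R6 − (3)·R1: [0, -8, -7, -7]
R3 ← R3 − R2: [0, 0, -2, -2]
R4 ← R4 − (1/2)·R2: [0, 0, -5/2, -5/2]
R6 ← R6 + (2)·R2: [0, 0, 3, 3]
R4 ← R4 − (5/4)·R3: [0, 0, 0, 0]
R5 ← R5 + R3: [0, 0, 0, 0]
R6 ← R6 + (3/2)·R3: [0, 0, 0, 0]
3 nonzero rows, so rank(C) = 3.
C has 4 columns; by rank–nullity, nullity = 4 − 3 = 1.

1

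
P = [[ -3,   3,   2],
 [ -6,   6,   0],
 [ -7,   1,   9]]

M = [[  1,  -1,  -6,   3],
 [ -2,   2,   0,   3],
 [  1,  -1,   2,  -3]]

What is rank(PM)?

2

First compute PM:
[[ -7,   7,  22,  -6],
 [-18,  18,  36,   0],
 [  0,   0,  60, -45]]
Now row reduce the product.
R2 ← R2 − (18/7)·R1: [0, 0, -144/7, 108/7]
R3 ← R3 + (35/12)·R2: [0, 0, 0, 0]
2 nonzero rows, so rank(PM) = 2.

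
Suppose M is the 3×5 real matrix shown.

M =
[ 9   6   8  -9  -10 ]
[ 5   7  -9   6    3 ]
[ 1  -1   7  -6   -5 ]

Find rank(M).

2

Row reduce to echelon form.
R2 ← R2 − (5/9)·R1: [0, 11/3, -121/9, 11, 77/9]
R3 ← R3 − (1/9)·R1: [0, -5/3, 55/9, -5, -35/9]
R3 ← R3 + (5/11)·R2: [0, 0, 0, 0, 0]
Echelon form has 2 nonzero rows, so rank(M) = 2.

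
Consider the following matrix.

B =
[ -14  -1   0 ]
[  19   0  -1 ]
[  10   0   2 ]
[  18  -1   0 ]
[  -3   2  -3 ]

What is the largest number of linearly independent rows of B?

Row reduce to echelon form.
R2 ← R2 + (19/14)·R1: [0, -19/14, -1]
R3 ← R3 + (5/7)·R1: [0, -5/7, 2]
R4 ← R4 + (9/7)·R1: [0, -16/7, 0]
R5 ← R5 − (3/14)·R1: [0, 31/14, -3]
R3 ← R3 − (10/19)·R2: [0, 0, 48/19]
R4 ← R4 − (32/19)·R2: [0, 0, 32/19]
R5 ← R5 + (31/19)·R2: [0, 0, -88/19]
R4 ← R4 − (2/3)·R3: [0, 0, 0]
R5 ← R5 + (11/6)·R3: [0, 0, 0]
Echelon form has 3 nonzero rows, so rank(B) = 3.
The rank gives the maximum number of linearly independent rows: 3.

3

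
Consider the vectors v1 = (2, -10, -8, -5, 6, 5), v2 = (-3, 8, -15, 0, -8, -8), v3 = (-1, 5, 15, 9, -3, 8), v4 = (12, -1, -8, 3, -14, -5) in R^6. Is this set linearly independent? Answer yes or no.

Form the matrix with these vectors as rows and row reduce.
R2 ← R2 + (3/2)·R1: [0, -7, -27, -15/2, 1, -1/2]
R3 ← R3 + (1/2)·R1: [0, 0, 11, 13/2, 0, 21/2]
R4 ← R4 − (6)·R1: [0, 59, 40, 33, -50, -35]
R4 ← R4 + (59/7)·R2: [0, 0, -1313/7, -423/14, -291/7, -549/14]
R4 ← R4 + (1313/77)·R3: [0, 0, 0, 6208/77, -291/7, 10767/77]
4 nonzero rows, so the 4 vectors span a space of dimension 4.
Since 4 = 4, the vectors are linearly independent.

yes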